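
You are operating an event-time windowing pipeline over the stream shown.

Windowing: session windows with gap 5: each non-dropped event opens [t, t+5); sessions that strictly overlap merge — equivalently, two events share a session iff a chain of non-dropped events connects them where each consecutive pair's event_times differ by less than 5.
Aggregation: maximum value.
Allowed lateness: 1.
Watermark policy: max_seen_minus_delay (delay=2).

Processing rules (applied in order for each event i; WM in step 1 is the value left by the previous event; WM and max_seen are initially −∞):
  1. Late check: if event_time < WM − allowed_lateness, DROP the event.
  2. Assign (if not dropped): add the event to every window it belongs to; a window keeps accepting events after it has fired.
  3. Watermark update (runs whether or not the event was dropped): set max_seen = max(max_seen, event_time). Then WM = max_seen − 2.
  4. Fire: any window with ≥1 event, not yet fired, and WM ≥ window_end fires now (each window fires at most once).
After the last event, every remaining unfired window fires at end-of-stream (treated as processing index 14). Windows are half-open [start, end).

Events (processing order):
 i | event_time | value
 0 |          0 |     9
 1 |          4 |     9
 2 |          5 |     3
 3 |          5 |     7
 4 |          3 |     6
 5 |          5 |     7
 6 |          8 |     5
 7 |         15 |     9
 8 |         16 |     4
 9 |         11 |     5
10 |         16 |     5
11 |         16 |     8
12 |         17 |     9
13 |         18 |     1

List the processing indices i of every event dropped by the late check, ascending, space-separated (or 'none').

9

i=0 t=0 v=9: → [0,5); WM=-2
i=1 t=4 v=9: → [0,9); WM=2
i=2 t=5 v=3: → [0,10); WM=3
i=3 t=5 v=7: → [0,10); WM=3
i=4 t=3 v=6: → [0,10); WM=3
i=5 t=5 v=7: → [0,10); WM=3
i=6 t=8 v=5: → [0,13); WM=6
i=7 t=15 v=9: → [15,20); WM=13
i=8 t=16 v=4: → [15,21); WM=14
i=9 t=11 v=5: DROP (t<14-1); WM=14
i=10 t=16 v=5: → [15,21); WM=14
i=11 t=16 v=8: → [15,21); WM=14
i=12 t=17 v=9: → [15,22); WM=15
i=13 t=18 v=1: → [15,23); WM=16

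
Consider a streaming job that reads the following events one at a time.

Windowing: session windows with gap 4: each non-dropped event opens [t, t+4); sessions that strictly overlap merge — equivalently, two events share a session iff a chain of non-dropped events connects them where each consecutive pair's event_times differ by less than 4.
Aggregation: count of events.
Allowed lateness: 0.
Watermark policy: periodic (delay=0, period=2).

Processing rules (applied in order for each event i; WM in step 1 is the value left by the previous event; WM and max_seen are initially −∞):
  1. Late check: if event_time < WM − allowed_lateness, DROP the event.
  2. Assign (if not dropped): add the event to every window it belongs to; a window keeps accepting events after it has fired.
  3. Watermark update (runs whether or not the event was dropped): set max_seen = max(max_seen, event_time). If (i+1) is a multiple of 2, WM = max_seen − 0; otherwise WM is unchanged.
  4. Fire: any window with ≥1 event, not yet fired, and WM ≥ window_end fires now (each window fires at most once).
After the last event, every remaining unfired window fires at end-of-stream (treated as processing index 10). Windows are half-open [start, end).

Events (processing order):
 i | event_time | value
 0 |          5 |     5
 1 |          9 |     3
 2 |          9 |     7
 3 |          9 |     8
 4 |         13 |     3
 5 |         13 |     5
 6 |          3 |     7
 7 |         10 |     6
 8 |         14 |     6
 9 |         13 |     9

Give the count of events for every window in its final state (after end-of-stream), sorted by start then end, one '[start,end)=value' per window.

i=0 t=5 v=5: → [5,9); WM=−∞
i=1 t=9 v=3: → [9,13); WM=9
i=2 t=9 v=7: → [9,13); WM=9
i=3 t=9 v=8: → [9,13); WM=9
i=4 t=13 v=3: → [13,17); WM=9
i=5 t=13 v=5: → [13,17); WM=13
i=6 t=3 v=7: DROP (t<13-0); WM=13
i=7 t=10 v=6: DROP (t<13-0); WM=13
i=8 t=14 v=6: → [13,18); WM=13
i=9 t=13 v=9: → [13,18); WM=14

[5,9)=1 [9,13)=3 [13,18)=4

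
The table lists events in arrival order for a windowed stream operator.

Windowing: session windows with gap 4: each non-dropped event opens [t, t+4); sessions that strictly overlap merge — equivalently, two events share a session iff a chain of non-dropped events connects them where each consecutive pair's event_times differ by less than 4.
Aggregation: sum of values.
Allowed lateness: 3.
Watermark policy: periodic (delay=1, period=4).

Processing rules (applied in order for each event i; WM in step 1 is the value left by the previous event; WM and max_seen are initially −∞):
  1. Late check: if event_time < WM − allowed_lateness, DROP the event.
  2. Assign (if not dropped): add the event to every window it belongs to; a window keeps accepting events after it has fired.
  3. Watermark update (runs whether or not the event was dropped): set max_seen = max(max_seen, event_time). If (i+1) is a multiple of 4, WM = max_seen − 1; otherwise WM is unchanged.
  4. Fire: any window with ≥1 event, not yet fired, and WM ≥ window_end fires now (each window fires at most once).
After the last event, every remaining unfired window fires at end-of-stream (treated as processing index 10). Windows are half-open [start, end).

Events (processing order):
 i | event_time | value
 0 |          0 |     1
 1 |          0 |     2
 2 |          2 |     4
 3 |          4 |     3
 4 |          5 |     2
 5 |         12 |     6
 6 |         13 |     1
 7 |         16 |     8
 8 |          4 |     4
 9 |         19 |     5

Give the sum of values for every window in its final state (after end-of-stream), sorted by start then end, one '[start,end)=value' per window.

i=0 t=0 v=1: → [0,4); WM=−∞
i=1 t=0 v=2: → [0,4); WM=−∞
i=2 t=2 v=4: → [0,6); WM=−∞
i=3 t=4 v=3: → [0,8); WM=3
i=4 t=5 v=2: → [0,9); WM=3
i=5 t=12 v=6: → [12,16); WM=3
i=6 t=13 v=1: → [12,17); WM=3
i=7 t=16 v=8: → [12,20); WM=15
i=8 t=4 v=4: DROP (t<15-3); WM=15
i=9 t=19 v=5: → [12,23); WM=15

[0,9)=12 [12,23)=20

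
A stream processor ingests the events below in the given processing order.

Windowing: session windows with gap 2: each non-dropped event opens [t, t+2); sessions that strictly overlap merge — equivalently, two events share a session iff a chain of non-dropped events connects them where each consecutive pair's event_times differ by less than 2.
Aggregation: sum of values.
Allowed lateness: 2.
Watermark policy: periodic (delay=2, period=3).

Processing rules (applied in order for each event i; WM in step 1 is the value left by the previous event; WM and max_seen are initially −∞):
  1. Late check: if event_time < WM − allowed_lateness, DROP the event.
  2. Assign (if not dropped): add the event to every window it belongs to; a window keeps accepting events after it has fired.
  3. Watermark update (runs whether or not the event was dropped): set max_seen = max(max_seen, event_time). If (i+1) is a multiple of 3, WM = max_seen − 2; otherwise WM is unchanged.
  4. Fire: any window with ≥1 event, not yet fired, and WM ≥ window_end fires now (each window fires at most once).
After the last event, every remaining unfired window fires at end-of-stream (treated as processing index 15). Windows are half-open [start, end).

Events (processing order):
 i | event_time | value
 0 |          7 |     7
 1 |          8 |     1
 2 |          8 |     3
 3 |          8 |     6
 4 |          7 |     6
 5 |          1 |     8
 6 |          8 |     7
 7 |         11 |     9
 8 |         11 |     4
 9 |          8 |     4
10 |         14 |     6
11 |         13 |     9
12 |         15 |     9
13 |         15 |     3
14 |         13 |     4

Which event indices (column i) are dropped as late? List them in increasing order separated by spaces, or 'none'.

i=0 t=7 v=7: → [7,9); WM=−∞
i=1 t=8 v=1: → [7,10); WM=−∞
i=2 t=8 v=3: → [7,10); WM=6
i=3 t=8 v=6: → [7,10); WM=6
i=4 t=7 v=6: → [7,10); WM=6
i=5 t=1 v=8: DROP (t<6-2); WM=6
i=6 t=8 v=7: → [7,10); WM=6
i=7 t=11 v=9: → [11,13); WM=6
i=8 t=11 v=4: → [11,13); WM=9
i=9 t=8 v=4: → [7,10); WM=9
i=10 t=14 v=6: → [14,16); WM=9
i=11 t=13 v=9: → [13,16); WM=12
i=12 t=15 v=9: → [13,17); WM=12
i=13 t=15 v=3: → [13,17); WM=12
i=14 t=13 v=4: → [13,17); WM=13

5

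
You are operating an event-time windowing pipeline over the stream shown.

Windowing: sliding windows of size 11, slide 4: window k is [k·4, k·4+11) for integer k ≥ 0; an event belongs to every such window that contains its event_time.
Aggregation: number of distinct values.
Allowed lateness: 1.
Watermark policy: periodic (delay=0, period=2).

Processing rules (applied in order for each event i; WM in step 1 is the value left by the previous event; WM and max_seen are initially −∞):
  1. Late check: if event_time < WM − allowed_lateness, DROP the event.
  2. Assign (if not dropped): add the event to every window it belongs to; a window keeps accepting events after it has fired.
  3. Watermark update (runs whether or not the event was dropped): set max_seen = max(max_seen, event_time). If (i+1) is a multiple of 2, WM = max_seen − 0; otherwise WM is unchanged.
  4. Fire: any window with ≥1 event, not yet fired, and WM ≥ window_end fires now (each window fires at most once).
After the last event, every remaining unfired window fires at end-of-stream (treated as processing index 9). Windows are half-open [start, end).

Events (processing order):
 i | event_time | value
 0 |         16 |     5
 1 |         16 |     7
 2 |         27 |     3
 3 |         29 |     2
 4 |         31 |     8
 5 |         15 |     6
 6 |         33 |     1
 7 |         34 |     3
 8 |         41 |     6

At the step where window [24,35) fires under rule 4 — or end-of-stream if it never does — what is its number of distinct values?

i=0 t=16 v=5: → [16,27),[12,23),[8,19); WM=−∞
i=1 t=16 v=7: → [16,27),[12,23),[8,19); WM=16
i=2 t=27 v=3: → [24,35),[20,31); WM=16
i=3 t=29 v=2: → [28,39),[24,35),[20,31); WM=29; [8,19) fires=2 [12,23) fires=2 [16,27) fires=2
i=4 t=31 v=8: → [28,39),[24,35); WM=29
i=5 t=15 v=6: DROP (t<29-1); WM=31; [20,31) fires=2
i=6 t=33 v=1: → [32,43),[28,39),[24,35); WM=31
i=7 t=34 v=3: → [32,43),[28,39),[24,35); WM=34
i=8 t=41 v=6: → [40,51),[36,47),[32,43); WM=34

4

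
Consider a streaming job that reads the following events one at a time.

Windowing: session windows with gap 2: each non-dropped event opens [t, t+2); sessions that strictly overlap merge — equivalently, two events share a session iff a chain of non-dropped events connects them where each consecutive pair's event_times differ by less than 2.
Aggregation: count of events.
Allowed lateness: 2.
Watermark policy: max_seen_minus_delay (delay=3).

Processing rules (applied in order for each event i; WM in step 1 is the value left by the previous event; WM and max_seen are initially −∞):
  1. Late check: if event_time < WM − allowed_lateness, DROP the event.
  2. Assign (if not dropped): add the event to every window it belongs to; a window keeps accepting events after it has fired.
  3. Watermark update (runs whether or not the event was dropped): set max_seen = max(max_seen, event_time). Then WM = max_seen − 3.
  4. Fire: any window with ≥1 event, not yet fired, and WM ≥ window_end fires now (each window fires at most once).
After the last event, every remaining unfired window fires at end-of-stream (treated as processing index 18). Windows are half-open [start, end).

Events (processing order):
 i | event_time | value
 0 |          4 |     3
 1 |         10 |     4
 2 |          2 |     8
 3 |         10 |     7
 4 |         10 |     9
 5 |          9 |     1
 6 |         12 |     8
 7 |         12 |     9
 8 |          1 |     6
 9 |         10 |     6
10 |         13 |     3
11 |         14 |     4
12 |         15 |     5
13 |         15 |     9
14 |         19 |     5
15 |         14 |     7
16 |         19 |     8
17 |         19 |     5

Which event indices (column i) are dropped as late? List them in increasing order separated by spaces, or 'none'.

2 8

i=0 t=4 v=3: → [4,6); WM=1
i=1 t=10 v=4: → [10,12); WM=7
i=2 t=2 v=8: DROP (t<7-2); WM=7
i=3 t=10 v=7: → [10,12); WM=7
i=4 t=10 v=9: → [10,12); WM=7
i=5 t=9 v=1: → [9,12); WM=7
i=6 t=12 v=8: → [12,14); WM=9
i=7 t=12 v=9: → [12,14); WM=9
i=8 t=1 v=6: DROP (t<9-2); WM=9
i=9 t=10 v=6: → [9,12); WM=9
i=10 t=13 v=3: → [12,15); WM=10
i=11 t=14 v=4: → [12,16); WM=11
i=12 t=15 v=5: → [12,17); WM=12
i=13 t=15 v=9: → [12,17); WM=12
i=14 t=19 v=5: → [19,21); WM=16
i=15 t=14 v=7: → [12,17); WM=16
i=16 t=19 v=8: → [19,21); WM=16
i=17 t=19 v=5: → [19,21); WM=16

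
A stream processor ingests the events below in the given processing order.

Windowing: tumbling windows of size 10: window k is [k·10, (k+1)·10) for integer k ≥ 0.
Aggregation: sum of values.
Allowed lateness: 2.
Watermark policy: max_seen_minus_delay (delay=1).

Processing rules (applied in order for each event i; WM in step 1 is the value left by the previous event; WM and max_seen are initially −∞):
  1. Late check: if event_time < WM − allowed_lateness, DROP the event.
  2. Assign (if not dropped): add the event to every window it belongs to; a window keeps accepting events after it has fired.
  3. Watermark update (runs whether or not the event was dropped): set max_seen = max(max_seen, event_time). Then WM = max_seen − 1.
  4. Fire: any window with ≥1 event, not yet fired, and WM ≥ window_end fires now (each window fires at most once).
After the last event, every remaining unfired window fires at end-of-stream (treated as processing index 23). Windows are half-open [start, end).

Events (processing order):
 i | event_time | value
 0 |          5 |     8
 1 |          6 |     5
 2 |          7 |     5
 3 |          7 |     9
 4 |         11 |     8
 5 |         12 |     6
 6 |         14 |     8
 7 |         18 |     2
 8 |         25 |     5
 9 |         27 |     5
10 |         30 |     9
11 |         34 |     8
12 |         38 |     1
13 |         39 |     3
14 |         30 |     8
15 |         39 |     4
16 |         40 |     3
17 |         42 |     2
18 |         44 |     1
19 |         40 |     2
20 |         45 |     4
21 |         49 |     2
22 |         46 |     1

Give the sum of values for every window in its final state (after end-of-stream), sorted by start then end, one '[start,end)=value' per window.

i=0 t=5 v=8: → [0,10); WM=4
i=1 t=6 v=5: → [0,10); WM=5
i=2 t=7 v=5: → [0,10); WM=6
i=3 t=7 v=9: → [0,10); WM=6
i=4 t=11 v=8: → [10,20); WM=10; [0,10) fires=27
i=5 t=12 v=6: → [10,20); WM=11
i=6 t=14 v=8: → [10,20); WM=13
i=7 t=18 v=2: → [10,20); WM=17
i=8 t=25 v=5: → [20,30); WM=24; [10,20) fires=24
i=9 t=27 v=5: → [20,30); WM=26
i=10 t=30 v=9: → [30,40); WM=29
i=11 t=34 v=8: → [30,40); WM=33; [20,30) fires=10
i=12 t=38 v=1: → [30,40); WM=37
i=13 t=39 v=3: → [30,40); WM=38
i=14 t=30 v=8: DROP (t<38-2); WM=38
i=15 t=39 v=4: → [30,40); WM=38
i=16 t=40 v=3: → [40,50); WM=39
i=17 t=42 v=2: → [40,50); WM=41; [30,40) fires=25
i=18 t=44 v=1: → [40,50); WM=43
i=19 t=40 v=2: DROP (t<43-2); WM=43
i=20 t=45 v=4: → [40,50); WM=44
i=21 t=49 v=2: → [40,50); WM=48
i=22 t=46 v=1: → [40,50); WM=48

[0,10)=27 [10,20)=24 [20,30)=10 [30,40)=25 [40,50)=13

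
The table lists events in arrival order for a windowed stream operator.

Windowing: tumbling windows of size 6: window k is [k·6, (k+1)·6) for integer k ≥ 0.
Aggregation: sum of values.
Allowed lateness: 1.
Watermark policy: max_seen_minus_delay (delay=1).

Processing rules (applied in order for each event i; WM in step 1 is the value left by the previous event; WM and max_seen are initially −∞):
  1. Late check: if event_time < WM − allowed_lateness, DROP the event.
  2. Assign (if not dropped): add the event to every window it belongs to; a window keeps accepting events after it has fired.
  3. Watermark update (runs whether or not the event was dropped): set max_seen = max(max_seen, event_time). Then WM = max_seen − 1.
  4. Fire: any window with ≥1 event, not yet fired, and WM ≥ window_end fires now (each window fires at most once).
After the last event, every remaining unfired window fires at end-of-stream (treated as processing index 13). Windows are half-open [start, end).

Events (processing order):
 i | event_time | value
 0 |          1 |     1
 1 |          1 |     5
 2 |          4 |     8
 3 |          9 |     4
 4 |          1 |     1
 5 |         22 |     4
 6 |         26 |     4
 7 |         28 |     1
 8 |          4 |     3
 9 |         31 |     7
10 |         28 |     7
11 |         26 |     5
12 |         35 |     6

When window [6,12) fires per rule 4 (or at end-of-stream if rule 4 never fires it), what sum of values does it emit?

4

i=0 t=1 v=1: → [0,6); WM=0
i=1 t=1 v=5: → [0,6); WM=0
i=2 t=4 v=8: → [0,6); WM=3
i=3 t=9 v=4: → [6,12); WM=8; [0,6) fires=14
i=4 t=1 v=1: DROP (t<8-1); WM=8
i=5 t=22 v=4: → [18,24); WM=21; [6,12) fires=4
i=6 t=26 v=4: → [24,30); WM=25; [18,24) fires=4
i=7 t=28 v=1: → [24,30); WM=27
i=8 t=4 v=3: DROP (t<27-1); WM=27
i=9 t=31 v=7: → [30,36); WM=30; [24,30) fires=5
i=10 t=28 v=7: DROP (t<30-1); WM=30
i=11 t=26 v=5: DROP (t<30-1); WM=30
i=12 t=35 v=6: → [30,36); WM=34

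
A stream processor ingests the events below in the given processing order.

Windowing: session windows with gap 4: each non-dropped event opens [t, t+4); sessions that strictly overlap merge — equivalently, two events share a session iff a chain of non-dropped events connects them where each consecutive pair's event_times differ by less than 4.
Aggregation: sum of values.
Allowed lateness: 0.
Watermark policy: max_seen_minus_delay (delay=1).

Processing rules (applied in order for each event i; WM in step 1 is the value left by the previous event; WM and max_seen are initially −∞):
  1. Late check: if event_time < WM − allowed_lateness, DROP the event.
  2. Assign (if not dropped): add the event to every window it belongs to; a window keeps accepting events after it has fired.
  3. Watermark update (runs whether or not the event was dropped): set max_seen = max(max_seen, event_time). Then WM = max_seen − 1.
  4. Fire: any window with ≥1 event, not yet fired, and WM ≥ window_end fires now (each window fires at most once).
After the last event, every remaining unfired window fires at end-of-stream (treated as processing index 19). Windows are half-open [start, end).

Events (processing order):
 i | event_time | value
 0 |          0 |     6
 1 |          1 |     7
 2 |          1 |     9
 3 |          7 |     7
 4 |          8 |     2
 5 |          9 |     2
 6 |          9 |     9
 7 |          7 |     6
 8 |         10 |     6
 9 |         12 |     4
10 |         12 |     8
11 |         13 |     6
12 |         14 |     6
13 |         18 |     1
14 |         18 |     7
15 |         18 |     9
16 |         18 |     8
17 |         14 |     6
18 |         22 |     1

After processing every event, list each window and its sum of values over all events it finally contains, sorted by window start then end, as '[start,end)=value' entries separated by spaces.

i=0 t=0 v=6: → [0,4); WM=-1
i=1 t=1 v=7: → [0,5); WM=0
i=2 t=1 v=9: → [0,5); WM=0
i=3 t=7 v=7: → [7,11); WM=6
i=4 t=8 v=2: → [7,12); WM=7
i=5 t=9 v=2: → [7,13); WM=8
i=6 t=9 v=9: → [7,13); WM=8
i=7 t=7 v=6: DROP (t<8-0); WM=8
i=8 t=10 v=6: → [7,14); WM=9
i=9 t=12 v=4: → [7,16); WM=11
i=10 t=12 v=8: → [7,16); WM=11
i=11 t=13 v=6: → [7,17); WM=12
i=12 t=14 v=6: → [7,18); WM=13
i=13 t=18 v=1: → [18,22); WM=17
i=14 t=18 v=7: → [18,22); WM=17
i=15 t=18 v=9: → [18,22); WM=17
i=16 t=18 v=8: → [18,22); WM=17
i=17 t=14 v=6: DROP (t<17-0); WM=17
i=18 t=22 v=1: → [22,26); WM=21

[0,5)=22 [7,18)=50 [18,22)=25 [22,26)=1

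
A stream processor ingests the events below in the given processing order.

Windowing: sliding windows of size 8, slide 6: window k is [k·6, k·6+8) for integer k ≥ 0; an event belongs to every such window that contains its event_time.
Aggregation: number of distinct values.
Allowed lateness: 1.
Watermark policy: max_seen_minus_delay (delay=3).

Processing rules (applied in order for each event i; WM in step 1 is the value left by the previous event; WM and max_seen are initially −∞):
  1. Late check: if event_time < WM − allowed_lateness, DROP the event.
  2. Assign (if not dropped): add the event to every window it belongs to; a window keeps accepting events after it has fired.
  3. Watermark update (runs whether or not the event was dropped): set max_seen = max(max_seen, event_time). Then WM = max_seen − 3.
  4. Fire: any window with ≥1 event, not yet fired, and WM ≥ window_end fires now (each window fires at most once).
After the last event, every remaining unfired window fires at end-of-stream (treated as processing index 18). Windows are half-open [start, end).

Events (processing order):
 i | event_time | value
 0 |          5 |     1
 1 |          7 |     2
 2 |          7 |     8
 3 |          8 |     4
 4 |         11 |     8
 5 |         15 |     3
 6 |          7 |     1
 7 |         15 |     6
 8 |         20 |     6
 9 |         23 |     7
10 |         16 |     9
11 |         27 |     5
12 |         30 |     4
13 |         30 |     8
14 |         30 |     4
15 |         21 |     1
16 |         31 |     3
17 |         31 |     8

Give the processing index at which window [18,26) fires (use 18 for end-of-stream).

12

i=0 t=5 v=1: → [0,8); WM=2
i=1 t=7 v=2: → [6,14),[0,8); WM=4
i=2 t=7 v=8: → [6,14),[0,8); WM=4
i=3 t=8 v=4: → [6,14); WM=5
i=4 t=11 v=8: → [6,14); WM=8; [0,8) fires=3
i=5 t=15 v=3: → [12,20); WM=12
i=6 t=7 v=1: DROP (t<12-1); WM=12
i=7 t=15 v=6: → [12,20); WM=12
i=8 t=20 v=6: → [18,26); WM=17; [6,14) fires=3
i=9 t=23 v=7: → [18,26); WM=20; [12,20) fires=2
i=10 t=16 v=9: DROP (t<20-1); WM=20
i=11 t=27 v=5: → [24,32); WM=24
i=12 t=30 v=4: → [30,38),[24,32); WM=27; [18,26) fires=2
i=13 t=30 v=8: → [30,38),[24,32); WM=27
i=14 t=30 v=4: → [30,38),[24,32); WM=27
i=15 t=21 v=1: DROP (t<27-1); WM=27
i=16 t=31 v=3: → [30,38),[24,32); WM=28
i=17 t=31 v=8: → [30,38),[24,32); WM=28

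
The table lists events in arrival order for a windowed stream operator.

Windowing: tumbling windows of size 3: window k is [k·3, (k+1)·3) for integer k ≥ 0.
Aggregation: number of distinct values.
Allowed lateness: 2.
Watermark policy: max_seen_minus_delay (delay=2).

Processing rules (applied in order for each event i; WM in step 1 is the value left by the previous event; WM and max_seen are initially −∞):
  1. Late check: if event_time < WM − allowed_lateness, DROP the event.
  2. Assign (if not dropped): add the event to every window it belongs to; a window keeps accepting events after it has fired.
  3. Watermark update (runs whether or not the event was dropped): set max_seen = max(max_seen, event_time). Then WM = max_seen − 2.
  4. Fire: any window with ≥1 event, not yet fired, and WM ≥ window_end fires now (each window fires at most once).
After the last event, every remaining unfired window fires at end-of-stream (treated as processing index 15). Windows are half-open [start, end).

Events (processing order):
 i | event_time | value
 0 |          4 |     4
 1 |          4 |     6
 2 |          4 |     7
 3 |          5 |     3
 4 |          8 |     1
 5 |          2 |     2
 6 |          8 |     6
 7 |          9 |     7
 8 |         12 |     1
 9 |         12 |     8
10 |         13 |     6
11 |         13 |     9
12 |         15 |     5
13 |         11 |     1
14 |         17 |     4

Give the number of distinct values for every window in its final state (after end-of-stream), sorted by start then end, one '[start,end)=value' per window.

i=0 t=4 v=4: → [3,6); WM=2
i=1 t=4 v=6: → [3,6); WM=2
i=2 t=4 v=7: → [3,6); WM=2
i=3 t=5 v=3: → [3,6); WM=3
i=4 t=8 v=1: → [6,9); WM=6; [3,6) fires=4
i=5 t=2 v=2: DROP (t<6-2); WM=6
i=6 t=8 v=6: → [6,9); WM=6
i=7 t=9 v=7: → [9,12); WM=7
i=8 t=12 v=1: → [12,15); WM=10; [6,9) fires=2
i=9 t=12 v=8: → [12,15); WM=10
i=10 t=13 v=6: → [12,15); WM=11
i=11 t=13 v=9: → [12,15); WM=11
i=12 t=15 v=5: → [15,18); WM=13; [9,12) fires=1
i=13 t=11 v=1: → [9,12); WM=13
i=14 t=17 v=4: → [15,18); WM=15; [12,15) fires=4

[3,6)=4 [6,9)=2 [9,12)=2 [12,15)=4 [15,18)=2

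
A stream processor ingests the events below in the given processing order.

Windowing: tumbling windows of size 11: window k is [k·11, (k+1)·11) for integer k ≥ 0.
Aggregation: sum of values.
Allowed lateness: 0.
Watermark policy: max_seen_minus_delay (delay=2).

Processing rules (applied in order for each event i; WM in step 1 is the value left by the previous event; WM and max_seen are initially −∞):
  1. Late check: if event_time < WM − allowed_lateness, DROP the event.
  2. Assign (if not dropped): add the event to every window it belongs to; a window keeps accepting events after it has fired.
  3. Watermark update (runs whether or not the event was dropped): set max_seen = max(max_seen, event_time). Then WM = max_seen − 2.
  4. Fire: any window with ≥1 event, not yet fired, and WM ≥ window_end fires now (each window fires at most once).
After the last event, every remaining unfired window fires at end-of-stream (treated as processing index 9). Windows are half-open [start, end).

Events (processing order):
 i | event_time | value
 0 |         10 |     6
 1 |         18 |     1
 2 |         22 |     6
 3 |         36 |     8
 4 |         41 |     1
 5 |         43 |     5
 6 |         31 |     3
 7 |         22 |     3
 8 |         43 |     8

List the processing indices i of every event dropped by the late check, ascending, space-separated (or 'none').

6 7

i=0 t=10 v=6: → [0,11); WM=8
i=1 t=18 v=1: → [11,22); WM=16; [0,11) fires=6
i=2 t=22 v=6: → [22,33); WM=20
i=3 t=36 v=8: → [33,44); WM=34; [11,22) fires=1 [22,33) fires=6
i=4 t=41 v=1: → [33,44); WM=39
i=5 t=43 v=5: → [33,44); WM=41
i=6 t=31 v=3: DROP (t<41-0); WM=41
i=7 t=22 v=3: DROP (t<41-0); WM=41
i=8 t=43 v=8: → [33,44); WM=41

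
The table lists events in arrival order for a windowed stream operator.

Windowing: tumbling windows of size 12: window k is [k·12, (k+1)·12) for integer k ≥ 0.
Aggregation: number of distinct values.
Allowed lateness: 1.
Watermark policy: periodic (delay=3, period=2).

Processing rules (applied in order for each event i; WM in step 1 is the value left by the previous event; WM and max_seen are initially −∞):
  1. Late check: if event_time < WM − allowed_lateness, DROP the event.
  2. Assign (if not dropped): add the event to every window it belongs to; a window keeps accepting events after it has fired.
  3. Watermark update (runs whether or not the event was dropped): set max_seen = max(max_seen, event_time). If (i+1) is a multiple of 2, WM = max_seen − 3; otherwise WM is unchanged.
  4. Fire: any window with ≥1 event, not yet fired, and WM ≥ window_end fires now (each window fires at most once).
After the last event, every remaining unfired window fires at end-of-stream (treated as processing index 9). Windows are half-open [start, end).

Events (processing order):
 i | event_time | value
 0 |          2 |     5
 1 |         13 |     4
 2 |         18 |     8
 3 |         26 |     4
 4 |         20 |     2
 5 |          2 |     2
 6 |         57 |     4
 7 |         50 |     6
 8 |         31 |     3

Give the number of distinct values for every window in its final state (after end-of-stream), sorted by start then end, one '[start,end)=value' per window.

i=0 t=2 v=5: → [0,12); WM=−∞
i=1 t=13 v=4: → [12,24); WM=10
i=2 t=18 v=8: → [12,24); WM=10
i=3 t=26 v=4: → [24,36); WM=23; [0,12) fires=1
i=4 t=20 v=2: DROP (t<23-1); WM=23
i=5 t=2 v=2: DROP (t<23-1); WM=23
i=6 t=57 v=4: → [48,60); WM=23
i=7 t=50 v=6: → [48,60); WM=54; [12,24) fires=2 [24,36) fires=1
i=8 t=31 v=3: DROP (t<54-1); WM=54

[0,12)=1 [12,24)=2 [24,36)=1 [48,60)=2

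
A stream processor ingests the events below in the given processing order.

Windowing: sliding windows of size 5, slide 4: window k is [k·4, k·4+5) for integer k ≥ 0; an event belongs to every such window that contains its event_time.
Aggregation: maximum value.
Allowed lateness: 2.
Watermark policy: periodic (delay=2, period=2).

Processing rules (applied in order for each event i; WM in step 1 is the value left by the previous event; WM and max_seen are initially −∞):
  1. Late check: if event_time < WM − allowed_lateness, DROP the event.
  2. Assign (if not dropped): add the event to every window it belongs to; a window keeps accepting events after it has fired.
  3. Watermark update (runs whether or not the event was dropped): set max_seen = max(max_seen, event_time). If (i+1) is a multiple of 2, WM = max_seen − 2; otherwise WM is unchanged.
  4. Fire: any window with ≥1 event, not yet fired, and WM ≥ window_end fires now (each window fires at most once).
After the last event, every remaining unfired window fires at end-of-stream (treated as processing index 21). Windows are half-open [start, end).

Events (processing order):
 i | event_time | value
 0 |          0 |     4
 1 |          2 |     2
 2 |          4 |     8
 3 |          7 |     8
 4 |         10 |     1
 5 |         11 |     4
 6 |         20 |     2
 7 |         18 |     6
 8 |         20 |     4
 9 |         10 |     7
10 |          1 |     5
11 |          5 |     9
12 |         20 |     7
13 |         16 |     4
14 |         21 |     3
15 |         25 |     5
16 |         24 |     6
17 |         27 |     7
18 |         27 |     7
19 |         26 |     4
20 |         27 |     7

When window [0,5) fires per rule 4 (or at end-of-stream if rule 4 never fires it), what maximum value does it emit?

i=0 t=0 v=4: → [0,5); WM=−∞
i=1 t=2 v=2: → [0,5); WM=0
i=2 t=4 v=8: → [4,9),[0,5); WM=0
i=3 t=7 v=8: → [4,9); WM=5; [0,5) fires=8
i=4 t=10 v=1: → [8,13); WM=5
i=5 t=11 v=4: → [8,13); WM=9; [4,9) fires=8
i=6 t=20 v=2: → [20,25),[16,21); WM=9
i=7 t=18 v=6: → [16,21); WM=18; [8,13) fires=4
i=8 t=20 v=4: → [20,25),[16,21); WM=18
i=9 t=10 v=7: DROP (t<18-2); WM=18
i=10 t=1 v=5: DROP (t<18-2); WM=18
i=11 t=5 v=9: DROP (t<18-2); WM=18
i=12 t=20 v=7: → [20,25),[16,21); WM=18
i=13 t=16 v=4: → [16,21),[12,17); WM=18; [12,17) fires=4
i=14 t=21 v=3: → [20,25); WM=18
i=15 t=25 v=5: → [24,29); WM=23; [16,21) fires=7
i=16 t=24 v=6: → [24,29),[20,25); WM=23
i=17 t=27 v=7: → [24,29); WM=25; [20,25) fires=7
i=18 t=27 v=7: → [24,29); WM=25
i=19 t=26 v=4: → [24,29); WM=25
i=20 t=27 v=7: → [24,29); WM=25

8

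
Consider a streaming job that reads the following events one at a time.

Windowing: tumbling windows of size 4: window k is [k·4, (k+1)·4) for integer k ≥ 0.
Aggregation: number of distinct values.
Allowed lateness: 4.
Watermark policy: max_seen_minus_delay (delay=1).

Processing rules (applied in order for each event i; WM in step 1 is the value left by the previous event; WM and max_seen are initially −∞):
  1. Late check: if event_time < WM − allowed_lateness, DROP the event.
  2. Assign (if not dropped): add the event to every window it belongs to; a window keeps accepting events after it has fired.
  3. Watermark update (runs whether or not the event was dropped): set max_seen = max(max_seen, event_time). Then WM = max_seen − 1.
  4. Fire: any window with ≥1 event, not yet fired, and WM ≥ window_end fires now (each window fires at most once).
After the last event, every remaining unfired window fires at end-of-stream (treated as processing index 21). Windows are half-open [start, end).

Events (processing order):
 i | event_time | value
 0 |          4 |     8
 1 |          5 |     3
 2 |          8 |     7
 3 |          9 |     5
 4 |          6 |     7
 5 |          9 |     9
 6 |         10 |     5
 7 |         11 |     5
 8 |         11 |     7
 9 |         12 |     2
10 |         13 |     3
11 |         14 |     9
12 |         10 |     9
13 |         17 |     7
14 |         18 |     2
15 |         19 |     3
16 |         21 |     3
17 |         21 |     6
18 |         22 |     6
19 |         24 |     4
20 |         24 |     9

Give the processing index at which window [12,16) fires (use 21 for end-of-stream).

13

i=0 t=4 v=8: → [4,8); WM=3
i=1 t=5 v=3: → [4,8); WM=4
i=2 t=8 v=7: → [8,12); WM=7
i=3 t=9 v=5: → [8,12); WM=8; [4,8) fires=2
i=4 t=6 v=7: → [4,8); WM=8
i=5 t=9 v=9: → [8,12); WM=8
i=6 t=10 v=5: → [8,12); WM=9
i=7 t=11 v=5: → [8,12); WM=10
i=8 t=11 v=7: → [8,12); WM=10
i=9 t=12 v=2: → [12,16); WM=11
i=10 t=13 v=3: → [12,16); WM=12; [8,12) fires=3
i=11 t=14 v=9: → [12,16); WM=13
i=12 t=10 v=9: → [8,12); WM=13
i=13 t=17 v=7: → [16,20); WM=16; [12,16) fires=3
i=14 t=18 v=2: → [16,20); WM=17
i=15 t=19 v=3: → [16,20); WM=18
i=16 t=21 v=3: → [20,24); WM=20; [16,20) fires=3
i=17 t=21 v=6: → [20,24); WM=20
i=18 t=22 v=6: → [20,24); WM=21
i=19 t=24 v=4: → [24,28); WM=23
i=20 t=24 v=9: → [24,28); WM=23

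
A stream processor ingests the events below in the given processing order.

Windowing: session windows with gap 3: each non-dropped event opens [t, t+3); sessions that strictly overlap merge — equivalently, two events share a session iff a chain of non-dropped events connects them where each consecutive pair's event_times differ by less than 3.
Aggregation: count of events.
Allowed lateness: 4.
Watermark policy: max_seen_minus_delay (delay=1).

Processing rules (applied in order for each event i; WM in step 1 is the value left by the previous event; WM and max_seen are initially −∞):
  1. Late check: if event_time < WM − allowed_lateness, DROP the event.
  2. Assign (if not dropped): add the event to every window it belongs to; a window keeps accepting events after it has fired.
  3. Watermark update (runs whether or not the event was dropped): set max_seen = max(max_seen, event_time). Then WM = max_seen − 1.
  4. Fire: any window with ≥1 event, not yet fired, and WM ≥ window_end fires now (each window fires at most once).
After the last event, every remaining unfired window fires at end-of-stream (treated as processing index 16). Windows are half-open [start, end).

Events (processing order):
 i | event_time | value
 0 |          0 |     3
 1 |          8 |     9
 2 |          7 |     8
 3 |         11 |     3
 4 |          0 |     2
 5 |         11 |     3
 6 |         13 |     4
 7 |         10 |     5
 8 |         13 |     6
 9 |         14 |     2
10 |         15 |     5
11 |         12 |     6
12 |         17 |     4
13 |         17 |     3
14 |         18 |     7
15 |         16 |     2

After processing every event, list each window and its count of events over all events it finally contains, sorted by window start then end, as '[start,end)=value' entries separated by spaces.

[0,3)=1 [7,21)=14

i=0 t=0 v=3: → [0,3); WM=-1
i=1 t=8 v=9: → [8,11); WM=7
i=2 t=7 v=8: → [7,11); WM=7
i=3 t=11 v=3: → [11,14); WM=10
i=4 t=0 v=2: DROP (t<10-4); WM=10
i=5 t=11 v=3: → [11,14); WM=10
i=6 t=13 v=4: → [11,16); WM=12
i=7 t=10 v=5: → [7,16); WM=12
i=8 t=13 v=6: → [7,16); WM=12
i=9 t=14 v=2: → [7,17); WM=13
i=10 t=15 v=5: → [7,18); WM=14
i=11 t=12 v=6: → [7,18); WM=14
i=12 t=17 v=4: → [7,20); WM=16
i=13 t=17 v=3: → [7,20); WM=16
i=14 t=18 v=7: → [7,21); WM=17
i=15 t=16 v=2: → [7,21); WM=17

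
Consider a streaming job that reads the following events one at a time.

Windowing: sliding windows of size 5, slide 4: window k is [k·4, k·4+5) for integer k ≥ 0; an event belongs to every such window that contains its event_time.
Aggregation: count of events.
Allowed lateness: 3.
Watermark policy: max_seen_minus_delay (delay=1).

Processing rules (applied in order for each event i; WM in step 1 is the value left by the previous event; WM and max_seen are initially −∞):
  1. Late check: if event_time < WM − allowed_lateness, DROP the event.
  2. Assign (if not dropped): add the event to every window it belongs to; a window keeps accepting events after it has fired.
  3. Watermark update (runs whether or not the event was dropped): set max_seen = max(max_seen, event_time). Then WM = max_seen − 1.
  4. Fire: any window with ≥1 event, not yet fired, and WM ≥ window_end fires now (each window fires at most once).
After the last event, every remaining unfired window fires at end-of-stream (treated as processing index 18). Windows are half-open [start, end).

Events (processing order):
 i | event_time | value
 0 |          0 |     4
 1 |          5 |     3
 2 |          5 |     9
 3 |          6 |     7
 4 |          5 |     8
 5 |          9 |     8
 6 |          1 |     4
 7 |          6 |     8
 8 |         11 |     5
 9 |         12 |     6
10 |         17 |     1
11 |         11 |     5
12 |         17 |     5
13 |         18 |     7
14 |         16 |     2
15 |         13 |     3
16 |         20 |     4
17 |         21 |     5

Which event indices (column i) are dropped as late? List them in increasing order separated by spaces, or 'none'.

i=0 t=0 v=4: → [0,5); WM=-1
i=1 t=5 v=3: → [4,9); WM=4
i=2 t=5 v=9: → [4,9); WM=4
i=3 t=6 v=7: → [4,9); WM=5; [0,5) fires=1
i=4 t=5 v=8: → [4,9); WM=5
i=5 t=9 v=8: → [8,13); WM=8
i=6 t=1 v=4: DROP (t<8-3); WM=8
i=7 t=6 v=8: → [4,9); WM=8
i=8 t=11 v=5: → [8,13); WM=10; [4,9) fires=5
i=9 t=12 v=6: → [12,17),[8,13); WM=11
i=10 t=17 v=1: → [16,21); WM=16; [8,13) fires=3
i=11 t=11 v=5: DROP (t<16-3); WM=16
i=12 t=17 v=5: → [16,21); WM=16
i=13 t=18 v=7: → [16,21); WM=17; [12,17) fires=1
i=14 t=16 v=2: → [16,21),[12,17); WM=17
i=15 t=13 v=3: DROP (t<17-3); WM=17
i=16 t=20 v=4: → [20,25),[16,21); WM=19
i=17 t=21 v=5: → [20,25); WM=20

6 11 15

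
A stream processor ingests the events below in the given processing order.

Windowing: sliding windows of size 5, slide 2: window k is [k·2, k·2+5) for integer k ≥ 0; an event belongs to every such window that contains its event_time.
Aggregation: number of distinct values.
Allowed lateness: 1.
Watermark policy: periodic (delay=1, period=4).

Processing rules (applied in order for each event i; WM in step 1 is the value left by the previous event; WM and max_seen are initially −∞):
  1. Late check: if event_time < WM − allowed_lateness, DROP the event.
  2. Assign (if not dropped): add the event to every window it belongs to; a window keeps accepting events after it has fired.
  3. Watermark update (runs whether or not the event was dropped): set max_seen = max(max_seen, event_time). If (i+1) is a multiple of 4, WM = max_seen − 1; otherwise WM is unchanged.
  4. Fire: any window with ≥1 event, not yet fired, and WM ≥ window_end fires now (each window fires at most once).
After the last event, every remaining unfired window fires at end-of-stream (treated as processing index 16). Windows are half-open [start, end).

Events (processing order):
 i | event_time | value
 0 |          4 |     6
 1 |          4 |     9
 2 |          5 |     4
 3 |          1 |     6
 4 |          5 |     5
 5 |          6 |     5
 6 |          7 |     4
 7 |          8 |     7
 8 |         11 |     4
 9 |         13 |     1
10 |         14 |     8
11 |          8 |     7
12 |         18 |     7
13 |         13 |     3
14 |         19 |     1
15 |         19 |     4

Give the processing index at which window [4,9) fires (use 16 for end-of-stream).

11

i=0 t=4 v=6: → [4,9),[2,7),[0,5); WM=−∞
i=1 t=4 v=9: → [4,9),[2,7),[0,5); WM=−∞
i=2 t=5 v=4: → [4,9),[2,7); WM=−∞
i=3 t=1 v=6: → [0,5); WM=4
i=4 t=5 v=5: → [4,9),[2,7); WM=4
i=5 t=6 v=5: → [6,11),[4,9),[2,7); WM=4
i=6 t=7 v=4: → [6,11),[4,9); WM=4
i=7 t=8 v=7: → [8,13),[6,11),[4,9); WM=7; [0,5) fires=2 [2,7) fires=4
i=8 t=11 v=4: → [10,15),[8,13); WM=7
i=9 t=13 v=1: → [12,17),[10,15); WM=7
i=10 t=14 v=8: → [14,19),[12,17),[10,15); WM=7
i=11 t=8 v=7: → [8,13),[6,11),[4,9); WM=13; [4,9) fires=5 [6,11) fires=3 [8,13) fires=2
i=12 t=18 v=7: → [18,23),[16,21),[14,19); WM=13
i=13 t=13 v=3: → [12,17),[10,15); WM=13
i=14 t=19 v=1: → [18,23),[16,21); WM=13
i=15 t=19 v=4: → [18,23),[16,21); WM=18; [10,15) fires=4 [12,17) fires=3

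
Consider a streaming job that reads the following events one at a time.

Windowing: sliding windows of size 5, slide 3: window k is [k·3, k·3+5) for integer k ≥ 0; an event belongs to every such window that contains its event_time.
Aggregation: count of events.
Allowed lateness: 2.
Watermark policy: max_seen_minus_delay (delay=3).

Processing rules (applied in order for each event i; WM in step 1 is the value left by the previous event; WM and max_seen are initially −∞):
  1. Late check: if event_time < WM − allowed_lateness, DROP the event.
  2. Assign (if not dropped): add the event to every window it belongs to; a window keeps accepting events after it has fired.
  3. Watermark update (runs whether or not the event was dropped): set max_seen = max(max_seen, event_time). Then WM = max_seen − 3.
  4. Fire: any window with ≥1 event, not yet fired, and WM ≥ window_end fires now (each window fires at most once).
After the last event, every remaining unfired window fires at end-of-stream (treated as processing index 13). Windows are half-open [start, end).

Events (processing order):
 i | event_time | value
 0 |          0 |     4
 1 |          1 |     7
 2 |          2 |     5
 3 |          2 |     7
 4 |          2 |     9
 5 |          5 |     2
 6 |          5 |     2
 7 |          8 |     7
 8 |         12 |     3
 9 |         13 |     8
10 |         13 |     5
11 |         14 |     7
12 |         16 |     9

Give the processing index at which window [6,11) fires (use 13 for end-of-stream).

i=0 t=0 v=4: → [0,5); WM=-3
i=1 t=1 v=7: → [0,5); WM=-2
i=2 t=2 v=5: → [0,5); WM=-1
i=3 t=2 v=7: → [0,5); WM=-1
i=4 t=2 v=9: → [0,5); WM=-1
i=5 t=5 v=2: → [3,8); WM=2
i=6 t=5 v=2: → [3,8); WM=2
i=7 t=8 v=7: → [6,11); WM=5; [0,5) fires=5
i=8 t=12 v=3: → [12,17),[9,14); WM=9; [3,8) fires=2
i=9 t=13 v=8: → [12,17),[9,14); WM=10
i=10 t=13 v=5: → [12,17),[9,14); WM=10
i=11 t=14 v=7: → [12,17); WM=11; [6,11) fires=1
i=12 t=16 v=9: → [15,20),[12,17); WM=13

11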